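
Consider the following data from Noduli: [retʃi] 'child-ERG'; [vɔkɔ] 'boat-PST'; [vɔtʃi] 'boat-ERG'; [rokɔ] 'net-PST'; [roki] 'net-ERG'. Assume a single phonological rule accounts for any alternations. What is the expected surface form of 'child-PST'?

[rekɔ]

'boat' shows [k] ~ [tʃ] at the end of the stem ([vɔkɔ] vs [vɔtʃi]).
The stem 'net' ([rokɔ], [roki]) shows [k] unchanged in both environments, so [k] cannot be basic with [tʃ] derived before the ERG suffix.
The underlying segment must be /tʃ/; palato-alveolar /tʃ/ becomes [k] when no front vowel follows, yielding [k] there.
From [retʃi] the stem 'child' is /retʃ/; when no front vowel follows this yields [rekɔ].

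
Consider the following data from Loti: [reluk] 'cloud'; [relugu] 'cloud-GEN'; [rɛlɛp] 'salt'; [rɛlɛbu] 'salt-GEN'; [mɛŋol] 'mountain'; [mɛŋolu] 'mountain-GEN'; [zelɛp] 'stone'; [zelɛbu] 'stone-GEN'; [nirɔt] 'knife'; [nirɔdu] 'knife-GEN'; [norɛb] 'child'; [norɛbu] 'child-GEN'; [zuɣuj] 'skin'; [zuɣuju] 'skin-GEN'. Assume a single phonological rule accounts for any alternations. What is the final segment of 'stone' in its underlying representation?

/p/

The root 'stone' surfaces as [zelɛp] and [zelɛbu], with a stem-final [p] ~ [b] alternation.
But 'child' keeps [b] in both environments ([norɛb], [norɛbu]), so there is no rule changing /b/ to [p] in isolation.
The alternation reflects intervocalic voicing: voiceless stops become voiced between vowels. /p/ is underlying.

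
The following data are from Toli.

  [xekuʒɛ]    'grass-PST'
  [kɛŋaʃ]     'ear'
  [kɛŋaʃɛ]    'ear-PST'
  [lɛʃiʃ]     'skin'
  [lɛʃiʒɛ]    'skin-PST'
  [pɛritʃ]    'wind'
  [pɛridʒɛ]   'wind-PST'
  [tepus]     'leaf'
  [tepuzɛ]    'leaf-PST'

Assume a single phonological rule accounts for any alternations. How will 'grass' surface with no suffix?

[xekuʃ]

The stem for 'skin' ends in [ʃ] in [lɛʃiʃ] but [ʒ] in [lɛʃiʒɛ].
The stem 'ear' ([kɛŋaʃ], [kɛŋaʃɛ]) shows [ʃ] unchanged in both environments, so [ʃ] cannot be basic with [ʒ] derived before the PST suffix.
So /ʒ/ is underlying, and a rule of word-final obstruent devoicing — voiced obstruents become voiceless word-finally — gives [ʃ].
From [xekuʒɛ] the stem 'grass' is /xekuʒ/; word-finally this yields [xekuʃ].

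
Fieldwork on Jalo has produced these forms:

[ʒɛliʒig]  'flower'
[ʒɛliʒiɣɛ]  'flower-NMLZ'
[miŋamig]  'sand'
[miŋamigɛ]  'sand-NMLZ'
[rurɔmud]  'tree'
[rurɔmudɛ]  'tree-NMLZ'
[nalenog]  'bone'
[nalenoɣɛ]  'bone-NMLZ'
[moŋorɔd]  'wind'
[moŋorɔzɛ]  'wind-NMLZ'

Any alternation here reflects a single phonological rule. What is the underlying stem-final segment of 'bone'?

'bone' shows [g] ~ [ɣ] at the end of the stem ([nalenog] vs [nalenoɣɛ]).
But 'sand' keeps [g] in both environments ([miŋamig], [miŋamigɛ]), so there is no rule changing /g/ to [ɣ] before the NMLZ suffix.
The underlying segment must be /ɣ/; voiced fricatives become stops word-finally, yielding [g] there.

/ɣ/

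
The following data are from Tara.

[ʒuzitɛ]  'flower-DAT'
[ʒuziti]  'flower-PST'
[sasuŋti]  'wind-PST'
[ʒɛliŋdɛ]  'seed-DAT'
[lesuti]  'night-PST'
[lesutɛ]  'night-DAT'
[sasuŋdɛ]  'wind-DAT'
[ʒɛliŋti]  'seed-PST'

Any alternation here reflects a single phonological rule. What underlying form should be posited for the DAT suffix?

/-dɛ/

The DAT suffix surfaces as [-dɛ] and [-tɛ], depending on the final segment of the stem.
The PST suffix, which begins with [t], is invariant after every stem; so [t] is not altered by any rule here.
The DAT suffix is therefore /-dɛ/ underlyingly, with post-vocalic devoicing: voiced stops become voiceless after a vowel.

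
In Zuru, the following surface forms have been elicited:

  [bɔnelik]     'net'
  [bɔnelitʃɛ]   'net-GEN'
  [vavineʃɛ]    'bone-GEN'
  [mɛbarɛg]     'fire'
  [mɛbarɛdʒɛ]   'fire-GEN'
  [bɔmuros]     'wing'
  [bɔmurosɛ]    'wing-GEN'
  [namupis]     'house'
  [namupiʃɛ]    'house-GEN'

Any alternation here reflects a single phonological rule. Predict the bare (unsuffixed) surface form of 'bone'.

[vavines]

The root 'house' surfaces as [namupis] and [namupiʃɛ], with a stem-final [s] ~ [ʃ] alternation.
But 'wing' keeps [s] in both environments ([bɔmuros], [bɔmurosɛ]), so there is no rule changing /s/ to [ʃ] before the GEN suffix.
So /ʃ/ is underlying, and a rule of depalatalization — palato-alveolar /tʃ/, /dʒ/ and /ʃ/ become [k], [g] and [s] when no front vowel follows — gives [s].
The one attested form of 'bone', [vavineʃɛ], shows underlying /vavineʃ/. Applying the same rule when no front vowel follows gives [vavines].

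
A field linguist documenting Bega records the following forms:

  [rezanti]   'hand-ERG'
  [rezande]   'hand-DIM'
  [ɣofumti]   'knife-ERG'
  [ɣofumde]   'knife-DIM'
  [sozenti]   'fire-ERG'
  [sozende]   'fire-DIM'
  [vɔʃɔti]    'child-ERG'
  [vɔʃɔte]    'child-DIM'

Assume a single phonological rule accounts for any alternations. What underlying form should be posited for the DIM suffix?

/-de/

The DIM morpheme has two allomorphs, [-de] and [-te].
The ERG suffix, which begins with [t], is invariant after every stem; so [t] is not altered by any rule here.
The DIM suffix is therefore /-de/ underlyingly, with post-vocalic devoicing: voiced stops become voiceless after a vowel.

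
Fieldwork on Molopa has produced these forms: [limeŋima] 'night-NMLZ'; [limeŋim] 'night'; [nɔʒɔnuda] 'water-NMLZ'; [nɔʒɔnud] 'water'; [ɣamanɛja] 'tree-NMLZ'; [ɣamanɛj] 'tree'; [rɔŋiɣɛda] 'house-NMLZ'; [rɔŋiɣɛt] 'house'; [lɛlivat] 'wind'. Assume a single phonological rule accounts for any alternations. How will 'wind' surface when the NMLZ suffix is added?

The stem for 'house' ends in [d] in [rɔŋiɣɛda] but [t] in [rɔŋiɣɛt].
Compare 'water', with invariant [d] in [nɔʒɔnuda] and [nɔʒɔnud]: an analysis with underlying /d/ and a rule producing [t] in isolation would wrongly predict alternation here too.
The alternation reflects intervocalic voicing: voiceless stops become voiced between vowels. /t/ is underlying.
From [lɛlivat] the stem 'wind' is /lɛlivat/; between vowels this yields [lɛlivada].

[lɛlivada]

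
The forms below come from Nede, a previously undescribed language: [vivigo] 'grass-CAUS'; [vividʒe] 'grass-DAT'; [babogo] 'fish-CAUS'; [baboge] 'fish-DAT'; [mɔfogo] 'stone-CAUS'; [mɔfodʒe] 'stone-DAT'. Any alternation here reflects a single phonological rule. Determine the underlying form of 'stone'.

'stone' shows [g] ~ [dʒ] at the end of the stem ([mɔfogo] vs [mɔfodʒe]).
The stem 'fish' ([babogo], [baboge]) shows [g] unchanged in both environments, so [g] cannot be basic with [dʒ] derived before the DAT suffix.
Therefore /dʒ/ is basic and [g] is derived by depalatalization (palato-alveolar /dʒ/ becomes [g] when no front vowel follows).
Hence 'stone' is /mɔfodʒ/ underlyingly.

/mɔfodʒ/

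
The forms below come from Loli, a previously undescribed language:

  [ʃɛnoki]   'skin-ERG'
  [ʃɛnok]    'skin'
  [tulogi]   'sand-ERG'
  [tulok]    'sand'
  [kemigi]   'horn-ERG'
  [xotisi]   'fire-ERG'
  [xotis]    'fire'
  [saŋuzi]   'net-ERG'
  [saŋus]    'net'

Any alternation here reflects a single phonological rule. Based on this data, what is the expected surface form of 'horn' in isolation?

[kemik]

'sand' shows [g] ~ [k] at the end of the stem ([tulogi] vs [tulok]).
The stem 'skin' ([ʃɛnoki], [ʃɛnok]) shows [k] unchanged in both environments, so [k] cannot be basic with [g] derived before the ERG suffix.
The underlying segment must be /g/; voiced obstruents become voiceless word-finally, yielding [k] there.
From [kemigi] the stem 'horn' is /kemig/; word-finally this yields [kemik].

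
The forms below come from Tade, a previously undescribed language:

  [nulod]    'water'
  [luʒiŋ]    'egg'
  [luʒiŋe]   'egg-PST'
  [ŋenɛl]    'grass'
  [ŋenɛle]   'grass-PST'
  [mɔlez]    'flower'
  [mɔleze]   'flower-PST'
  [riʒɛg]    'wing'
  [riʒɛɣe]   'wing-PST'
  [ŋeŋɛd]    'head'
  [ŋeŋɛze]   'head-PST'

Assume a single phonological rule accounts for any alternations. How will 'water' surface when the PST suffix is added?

The root 'head' surfaces as [ŋeŋɛd] and [ŋeŋɛze], with a stem-final [d] ~ [z] alternation.
If /z/ were underlying and a rule turned it into [d] in isolation, 'flower' would also alternate; but it has [z] in both [mɔlez] and [mɔleze].
The alternation reflects intervocalic spirantization: voiced stops become fricatives between vowels. /d/ is underlying.
The one attested form of 'water', [nulod], shows underlying /nulod/. Applying the same rule between vowels gives [nuloze].

[nuloze]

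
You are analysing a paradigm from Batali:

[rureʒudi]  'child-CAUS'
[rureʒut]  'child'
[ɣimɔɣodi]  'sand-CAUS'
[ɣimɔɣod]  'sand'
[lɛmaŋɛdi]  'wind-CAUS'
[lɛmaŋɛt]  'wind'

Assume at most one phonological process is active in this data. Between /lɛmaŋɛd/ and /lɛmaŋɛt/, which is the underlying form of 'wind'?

/lɛmaŋɛt/

In [lɛmaŋɛdi] and [lɛmaŋɛt] the final segment of 'wind' alternates: [d] ~ [t].
But 'sand' keeps [d] in both environments ([ɣimɔɣodi], [ɣimɔɣod]), so there is no rule changing /d/ to [t] in isolation.
The alternation reflects intervocalic voicing: voiceless stops become voiced between vowels. /t/ is underlying.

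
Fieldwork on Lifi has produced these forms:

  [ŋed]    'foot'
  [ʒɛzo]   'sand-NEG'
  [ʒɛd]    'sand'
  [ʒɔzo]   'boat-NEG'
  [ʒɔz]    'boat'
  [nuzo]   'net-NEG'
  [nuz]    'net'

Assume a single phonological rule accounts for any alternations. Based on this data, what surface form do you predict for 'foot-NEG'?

[ŋezo]

The stem for 'sand' ends in [z] in [ʒɛzo] but [d] in [ʒɛd].
If /z/ were underlying and a rule turned it into [d] in isolation, 'net' would also alternate; but it has [z] in both [nuzo] and [nuz].
Therefore /d/ is basic and [z] is derived by intervocalic spirantization (voiced stops become fricatives between vowels).
From [ŋed] the stem 'foot' is /ŋed/; between vowels this yields [ŋezo].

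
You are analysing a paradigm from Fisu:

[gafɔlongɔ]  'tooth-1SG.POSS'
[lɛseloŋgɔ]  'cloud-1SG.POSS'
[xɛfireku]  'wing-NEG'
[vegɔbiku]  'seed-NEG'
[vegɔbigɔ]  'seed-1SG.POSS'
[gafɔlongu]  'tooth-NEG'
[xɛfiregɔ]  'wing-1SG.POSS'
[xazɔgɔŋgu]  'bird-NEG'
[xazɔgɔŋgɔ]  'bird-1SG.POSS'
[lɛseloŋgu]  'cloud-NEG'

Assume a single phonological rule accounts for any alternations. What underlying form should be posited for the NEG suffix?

The NEG suffix surfaces as [-gu] and [-ku], depending on the final segment of the stem.
The 1SG.POSS suffix, which begins with [g], is invariant after every stem; so [g] is not altered by any rule here.
The NEG suffix is therefore /-ku/ underlyingly, with post-nasal voicing: voiceless stops become voiced after a nasal.

/-ku/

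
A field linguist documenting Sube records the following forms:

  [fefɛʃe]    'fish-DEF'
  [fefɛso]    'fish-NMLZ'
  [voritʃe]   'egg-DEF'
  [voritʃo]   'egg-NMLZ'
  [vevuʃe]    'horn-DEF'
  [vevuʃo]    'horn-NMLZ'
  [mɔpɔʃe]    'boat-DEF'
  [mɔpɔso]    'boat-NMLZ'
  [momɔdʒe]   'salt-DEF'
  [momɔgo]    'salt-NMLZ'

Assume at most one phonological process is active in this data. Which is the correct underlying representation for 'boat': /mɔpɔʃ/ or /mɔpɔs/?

/mɔpɔs/

'boat' shows [ʃ] ~ [s] at the end of the stem ([mɔpɔʃe] vs [mɔpɔso]).
But 'horn' keeps [ʃ] in both environments ([vevuʃe], [vevuʃo]), so there is no rule changing /ʃ/ to [s] before the NMLZ suffix.
The underlying segment must be /s/; /g/ and /s/ become palato-alveolar [dʒ] and [ʃ] before a front vowel, yielding [ʃ] there.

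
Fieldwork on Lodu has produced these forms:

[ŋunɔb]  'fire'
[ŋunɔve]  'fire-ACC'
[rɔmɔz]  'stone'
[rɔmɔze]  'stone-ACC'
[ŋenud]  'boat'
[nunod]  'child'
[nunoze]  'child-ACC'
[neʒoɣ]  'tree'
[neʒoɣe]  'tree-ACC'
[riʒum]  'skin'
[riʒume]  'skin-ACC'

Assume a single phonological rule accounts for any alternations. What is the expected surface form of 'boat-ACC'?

The root 'child' surfaces as [nunod] and [nunoze], with a stem-final [d] ~ [z] alternation.
The stem 'stone' ([rɔmɔz], [rɔmɔze]) shows [z] unchanged in both environments, so [z] cannot be basic with [d] derived in isolation.
The underlying segment must be /d/; voiced stops become fricatives between vowels, yielding [z] there.
The one attested form of 'boat', [ŋenud], shows underlying /ŋenud/. Applying the same rule between vowels gives [ŋenuze].

[ŋenuze]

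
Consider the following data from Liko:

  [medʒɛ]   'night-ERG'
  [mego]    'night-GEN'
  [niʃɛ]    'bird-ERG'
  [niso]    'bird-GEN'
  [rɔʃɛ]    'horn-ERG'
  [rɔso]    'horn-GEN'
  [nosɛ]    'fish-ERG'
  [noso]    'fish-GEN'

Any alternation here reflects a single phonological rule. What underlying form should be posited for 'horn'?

/rɔʃ/

The root 'horn' surfaces as [rɔʃɛ] and [rɔso], with a stem-final [ʃ] ~ [s] alternation.
Compare 'fish', with invariant [s] in [nosɛ] and [noso]: an analysis with underlying /s/ and a rule producing [ʃ] before the ERG suffix would wrongly predict alternation here too.
So /ʃ/ is underlying, and a rule of depalatalization — palato-alveolar /dʒ/ and /ʃ/ become [g] and [s] when no front vowel follows — gives [s].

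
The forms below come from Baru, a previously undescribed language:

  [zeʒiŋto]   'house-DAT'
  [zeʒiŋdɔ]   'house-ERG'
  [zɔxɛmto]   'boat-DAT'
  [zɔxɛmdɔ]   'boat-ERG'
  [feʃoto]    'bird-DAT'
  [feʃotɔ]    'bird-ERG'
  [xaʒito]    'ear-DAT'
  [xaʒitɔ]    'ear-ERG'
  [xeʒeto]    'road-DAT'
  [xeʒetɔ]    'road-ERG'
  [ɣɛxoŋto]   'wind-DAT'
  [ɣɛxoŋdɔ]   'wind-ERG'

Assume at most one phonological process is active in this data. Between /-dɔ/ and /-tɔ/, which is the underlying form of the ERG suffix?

The ERG morpheme has two allomorphs, [-dɔ] and [-tɔ].
The DAT suffix, which begins with [t], is invariant after every stem; so [t] is not altered by any rule here.
The ERG suffix is therefore /-dɔ/ underlyingly, with post-vocalic devoicing: voiced stops become voiceless after a vowel.

/-dɔ/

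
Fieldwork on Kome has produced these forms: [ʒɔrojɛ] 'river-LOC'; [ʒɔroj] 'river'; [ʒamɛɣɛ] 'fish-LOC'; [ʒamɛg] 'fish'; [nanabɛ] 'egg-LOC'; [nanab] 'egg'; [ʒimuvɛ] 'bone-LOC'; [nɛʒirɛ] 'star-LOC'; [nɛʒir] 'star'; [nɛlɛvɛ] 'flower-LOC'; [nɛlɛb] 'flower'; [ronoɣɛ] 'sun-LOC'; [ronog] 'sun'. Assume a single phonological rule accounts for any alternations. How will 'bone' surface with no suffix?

The stem for 'flower' ends in [v] in [nɛlɛvɛ] but [b] in [nɛlɛb].
Compare 'egg', with invariant [b] in [nanabɛ] and [nanab]: an analysis with underlying /b/ and a rule producing [v] before the LOC suffix would wrongly predict alternation here too.
The alternation reflects word-final hardening: voiced fricatives become stops word-finally. /v/ is underlying.
The one attested form of 'bone', [ʒimuvɛ], shows underlying /ʒimuv/. Applying the same rule word-finally gives [ʒimub].

[ʒimub]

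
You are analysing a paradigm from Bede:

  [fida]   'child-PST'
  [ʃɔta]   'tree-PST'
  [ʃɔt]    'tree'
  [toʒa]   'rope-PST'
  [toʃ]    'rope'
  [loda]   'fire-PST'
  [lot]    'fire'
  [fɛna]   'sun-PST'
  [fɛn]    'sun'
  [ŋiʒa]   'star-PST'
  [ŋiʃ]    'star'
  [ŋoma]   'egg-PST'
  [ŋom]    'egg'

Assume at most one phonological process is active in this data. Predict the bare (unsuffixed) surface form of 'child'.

[fit]

In [loda] and [lot] the final segment of 'fire' alternates: [d] ~ [t].
The stem 'tree' ([ʃɔta], [ʃɔt]) shows [t] unchanged in both environments, so [t] cannot be basic with [d] derived before the PST suffix.
So /d/ is underlying, and a rule of word-final obstruent devoicing — voiced obstruents become voiceless word-finally — gives [t].
From [fida] the stem 'child' is /fid/; word-finally this yields [fit].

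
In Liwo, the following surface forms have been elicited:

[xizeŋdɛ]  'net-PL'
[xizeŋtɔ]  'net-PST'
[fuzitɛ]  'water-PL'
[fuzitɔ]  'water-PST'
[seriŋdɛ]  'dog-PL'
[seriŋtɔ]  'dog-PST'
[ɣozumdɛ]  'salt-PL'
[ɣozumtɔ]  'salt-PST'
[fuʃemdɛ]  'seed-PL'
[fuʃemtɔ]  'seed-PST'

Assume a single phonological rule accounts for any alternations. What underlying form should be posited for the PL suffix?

The PL suffix surfaces as [-dɛ] and [-tɛ], depending on the final segment of the stem.
The PST suffix, which begins with [t], is invariant after every stem; so [t] is not altered by any rule here.
So the underlying form is /-dɛ/, and voiced stops become voiceless after a vowel.

/-dɛ/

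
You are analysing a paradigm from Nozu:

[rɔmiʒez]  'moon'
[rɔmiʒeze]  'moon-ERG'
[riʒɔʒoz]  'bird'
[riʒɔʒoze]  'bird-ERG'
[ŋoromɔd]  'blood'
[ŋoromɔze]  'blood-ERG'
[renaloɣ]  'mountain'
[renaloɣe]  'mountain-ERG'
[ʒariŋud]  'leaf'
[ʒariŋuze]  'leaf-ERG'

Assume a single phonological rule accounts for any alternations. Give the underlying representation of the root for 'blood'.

/ŋoromɔd/

'blood' shows [d] ~ [z] at the end of the stem ([ŋoromɔd] vs [ŋoromɔze]).
But 'moon' keeps [z] in both environments ([rɔmiʒez], [rɔmiʒeze]), so there is no rule changing /z/ to [d] in isolation.
The alternation reflects intervocalic spirantization: voiced stops become fricatives between vowels. /d/ is underlying.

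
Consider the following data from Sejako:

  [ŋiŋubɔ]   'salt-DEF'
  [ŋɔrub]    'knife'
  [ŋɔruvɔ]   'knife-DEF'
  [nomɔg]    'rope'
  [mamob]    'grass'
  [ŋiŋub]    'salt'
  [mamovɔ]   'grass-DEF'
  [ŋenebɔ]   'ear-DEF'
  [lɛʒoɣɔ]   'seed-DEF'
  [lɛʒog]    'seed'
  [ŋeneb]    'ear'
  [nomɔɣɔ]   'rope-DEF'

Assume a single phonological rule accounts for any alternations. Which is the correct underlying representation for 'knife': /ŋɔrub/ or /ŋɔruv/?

/ŋɔruv/

The root 'knife' surfaces as [ŋɔruvɔ] and [ŋɔrub], with a stem-final [v] ~ [b] alternation.
The stem 'ear' ([ŋenebɔ], [ŋeneb]) shows [b] unchanged in both environments, so [b] cannot be basic with [v] derived before the DEF suffix.
The alternation reflects word-final hardening: voiced fricatives become stops word-finally. /v/ is underlying.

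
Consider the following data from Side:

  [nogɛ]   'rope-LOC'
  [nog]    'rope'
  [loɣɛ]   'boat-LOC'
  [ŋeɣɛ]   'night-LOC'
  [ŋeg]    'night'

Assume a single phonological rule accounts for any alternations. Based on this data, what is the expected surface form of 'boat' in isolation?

[log]

'night' shows [ɣ] ~ [g] at the end of the stem ([ŋeɣɛ] vs [ŋeg]).
The stem 'rope' ([nogɛ], [nog]) shows [g] unchanged in both environments, so [g] cannot be basic with [ɣ] derived before the LOC suffix.
The underlying segment must be /ɣ/; voiced fricatives become stops word-finally, yielding [g] there.
From [loɣɛ] the stem 'boat' is /loɣ/; word-finally this yields [log].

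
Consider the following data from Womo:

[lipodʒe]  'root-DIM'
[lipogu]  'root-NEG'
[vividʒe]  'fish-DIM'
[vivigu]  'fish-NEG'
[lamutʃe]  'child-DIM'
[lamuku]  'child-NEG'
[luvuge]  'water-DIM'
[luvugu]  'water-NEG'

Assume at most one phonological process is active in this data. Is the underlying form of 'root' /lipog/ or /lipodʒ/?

/lipodʒ/

'root' shows [dʒ] ~ [g] at the end of the stem ([lipodʒe] vs [lipogu]).
Compare 'water', with invariant [g] in [luvuge] and [luvugu]: an analysis with underlying /g/ and a rule producing [dʒ] before the DIM suffix would wrongly predict alternation here too.
Therefore /dʒ/ is basic and [g] is derived by depalatalization (palato-alveolar /tʃ/ and /dʒ/ become [k] and [g] when no front vowel follows).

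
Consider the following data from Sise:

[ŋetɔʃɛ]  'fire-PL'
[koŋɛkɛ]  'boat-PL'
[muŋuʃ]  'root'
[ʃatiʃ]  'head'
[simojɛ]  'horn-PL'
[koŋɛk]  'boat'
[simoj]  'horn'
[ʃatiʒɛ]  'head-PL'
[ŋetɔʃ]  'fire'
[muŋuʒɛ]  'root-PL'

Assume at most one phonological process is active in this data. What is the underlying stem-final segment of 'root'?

The stem for 'root' ends in [ʃ] in [muŋuʃ] but [ʒ] in [muŋuʒɛ].
If /ʃ/ were underlying and a rule turned it into [ʒ] before the PL suffix, 'fire' would also alternate; but it has [ʃ] in both [ŋetɔʃ] and [ŋetɔʃɛ].
The alternation reflects word-final obstruent devoicing: voiced obstruents become voiceless word-finally. /ʒ/ is underlying.

/ʒ/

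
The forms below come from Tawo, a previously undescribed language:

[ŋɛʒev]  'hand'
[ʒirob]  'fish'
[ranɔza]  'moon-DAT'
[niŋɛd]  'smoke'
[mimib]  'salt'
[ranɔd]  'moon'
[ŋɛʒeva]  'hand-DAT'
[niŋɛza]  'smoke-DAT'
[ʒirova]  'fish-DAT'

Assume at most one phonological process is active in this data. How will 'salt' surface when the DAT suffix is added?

'fish' shows [v] ~ [b] at the end of the stem ([ʒirova] vs [ʒirob]).
But 'hand' keeps [v] in both environments ([ŋɛʒeva], [ŋɛʒev]), so there is no rule changing /v/ to [b] in isolation.
The underlying segment must be /b/; voiced stops become fricatives between vowels, yielding [v] there.
The one attested form of 'salt', [mimib], shows underlying /mimib/. Applying the same rule between vowels gives [mimiva].

[mimiva]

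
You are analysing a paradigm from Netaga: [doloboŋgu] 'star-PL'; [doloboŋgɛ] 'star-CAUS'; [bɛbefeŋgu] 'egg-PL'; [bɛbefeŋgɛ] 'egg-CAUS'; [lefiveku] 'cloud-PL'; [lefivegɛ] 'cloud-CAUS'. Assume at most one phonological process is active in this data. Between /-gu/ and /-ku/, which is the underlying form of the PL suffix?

The PL morpheme has two allomorphs, [-gu] and [-ku].
By contrast the CAUS suffix keeps its initial [g] throughout — that segment must be underlying.
The PL suffix is therefore /-ku/ underlyingly, with post-nasal voicing: voiceless stops become voiced after a nasal.

/-ku/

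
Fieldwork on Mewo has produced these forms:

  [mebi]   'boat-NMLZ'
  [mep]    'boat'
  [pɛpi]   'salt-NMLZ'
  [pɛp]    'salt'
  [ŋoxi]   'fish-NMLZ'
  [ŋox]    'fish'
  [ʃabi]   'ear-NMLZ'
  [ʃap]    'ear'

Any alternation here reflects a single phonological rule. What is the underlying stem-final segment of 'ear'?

/b/

In [ʃabi] and [ʃap] the final segment of 'ear' alternates: [b] ~ [p].
But 'salt' keeps [p] in both environments ([pɛpi], [pɛp]), so there is no rule changing /p/ to [b] before the NMLZ suffix.
The alternation reflects word-final obstruent devoicing: voiced obstruents become voiceless word-finally. /b/ is underlying.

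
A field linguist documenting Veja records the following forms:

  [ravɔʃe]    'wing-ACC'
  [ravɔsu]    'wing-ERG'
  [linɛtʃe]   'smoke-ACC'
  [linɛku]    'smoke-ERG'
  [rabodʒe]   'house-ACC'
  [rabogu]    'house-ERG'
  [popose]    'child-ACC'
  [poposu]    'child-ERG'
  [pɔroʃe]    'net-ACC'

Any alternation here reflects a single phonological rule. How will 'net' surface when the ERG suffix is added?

[pɔrosu]

In [ravɔʃe] and [ravɔsu] the final segment of 'wing' alternates: [ʃ] ~ [s].
The stem 'child' ([popose], [poposu]) shows [s] unchanged in both environments, so [s] cannot be basic with [ʃ] derived before the ACC suffix.
So /ʃ/ is underlying, and a rule of depalatalization — palato-alveolar /tʃ/, /dʒ/ and /ʃ/ become [k], [g] and [s] when no front vowel follows — gives [s].
From [pɔroʃe] the stem 'net' is /pɔroʃ/; when no front vowel follows this yields [pɔrosu].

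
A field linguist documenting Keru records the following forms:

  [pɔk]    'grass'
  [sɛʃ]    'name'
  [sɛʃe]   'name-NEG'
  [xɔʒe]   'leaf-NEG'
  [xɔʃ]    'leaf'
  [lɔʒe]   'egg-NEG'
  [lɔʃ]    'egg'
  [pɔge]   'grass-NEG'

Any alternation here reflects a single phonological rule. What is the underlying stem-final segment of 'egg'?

/ʒ/

'egg' shows [ʃ] ~ [ʒ] at the end of the stem ([lɔʃ] vs [lɔʒe]).
If /ʃ/ were underlying and a rule turned it into [ʒ] before the NEG suffix, 'name' would also alternate; but it has [ʃ] in both [sɛʃ] and [sɛʃe].
So /ʒ/ is underlying, and a rule of word-final obstruent devoicing — voiced obstruents become voiceless word-finally — gives [ʃ].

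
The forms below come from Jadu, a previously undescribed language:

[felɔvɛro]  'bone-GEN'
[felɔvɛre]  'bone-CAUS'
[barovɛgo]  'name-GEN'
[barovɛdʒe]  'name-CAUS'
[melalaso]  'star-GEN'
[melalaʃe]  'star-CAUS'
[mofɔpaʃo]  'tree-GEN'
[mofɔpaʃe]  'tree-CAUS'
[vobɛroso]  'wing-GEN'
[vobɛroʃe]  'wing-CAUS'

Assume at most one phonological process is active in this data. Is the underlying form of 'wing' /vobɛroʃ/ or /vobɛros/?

/vobɛros/

The root 'wing' surfaces as [vobɛroso] and [vobɛroʃe], with a stem-final [s] ~ [ʃ] alternation.
But 'tree' keeps [ʃ] in both environments ([mofɔpaʃo], [mofɔpaʃe]), so there is no rule changing /ʃ/ to [s] before the GEN suffix.
So /s/ is underlying, and a rule of palatalization before a front vowel — /g/ and /s/ become palato-alveolar [dʒ] and [ʃ] before a front vowel — gives [ʃ].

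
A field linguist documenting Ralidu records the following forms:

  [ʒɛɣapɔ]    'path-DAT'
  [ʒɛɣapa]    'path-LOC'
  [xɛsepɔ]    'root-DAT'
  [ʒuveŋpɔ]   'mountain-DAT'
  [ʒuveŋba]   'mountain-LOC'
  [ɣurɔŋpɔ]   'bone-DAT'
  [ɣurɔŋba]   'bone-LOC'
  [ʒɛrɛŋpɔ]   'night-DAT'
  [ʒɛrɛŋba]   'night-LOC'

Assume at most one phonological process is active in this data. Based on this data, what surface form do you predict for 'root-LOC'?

[xɛsepa]

The LOC suffix surfaces as [-ba] and [-pa], depending on the final segment of the stem.
The DAT suffix, which begins with [p], is invariant after every stem; so [p] is not altered by any rule here.
The LOC suffix is therefore /-ba/ underlyingly, with post-vocalic devoicing: voiced stops become voiceless after a vowel.
After 'root', which ends in a vowel, the suffix surfaces as [-pa], giving [xɛsepa].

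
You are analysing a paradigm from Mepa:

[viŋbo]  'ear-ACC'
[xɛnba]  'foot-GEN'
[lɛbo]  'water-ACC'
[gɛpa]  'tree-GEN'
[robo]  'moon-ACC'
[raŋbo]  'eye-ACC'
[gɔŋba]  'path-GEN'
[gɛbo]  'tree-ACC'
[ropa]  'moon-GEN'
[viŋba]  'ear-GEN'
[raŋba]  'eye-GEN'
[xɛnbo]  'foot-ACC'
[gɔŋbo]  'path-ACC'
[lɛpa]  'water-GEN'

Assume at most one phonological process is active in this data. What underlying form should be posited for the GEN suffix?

The GEN suffix surfaces as [-ba] and [-pa], depending on the final segment of the stem.
The ACC suffix, which begins with [b], is invariant after every stem; so [b] is not altered by any rule here.
So the underlying form is /-pa/, and voiceless stops become voiced after a nasal.

/-pa/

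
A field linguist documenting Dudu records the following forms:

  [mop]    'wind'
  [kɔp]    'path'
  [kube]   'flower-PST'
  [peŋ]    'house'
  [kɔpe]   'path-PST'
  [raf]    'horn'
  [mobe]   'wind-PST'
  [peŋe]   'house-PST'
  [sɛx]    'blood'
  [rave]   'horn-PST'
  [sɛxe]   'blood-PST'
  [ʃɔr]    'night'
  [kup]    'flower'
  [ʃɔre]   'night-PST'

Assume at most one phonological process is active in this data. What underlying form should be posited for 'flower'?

In [kup] and [kube] the final segment of 'flower' alternates: [p] ~ [b].
Compare 'path', with invariant [p] in [kɔp] and [kɔpe]: an analysis with underlying /p/ and a rule producing [b] before the PST suffix would wrongly predict alternation here too.
The alternation reflects word-final obstruent devoicing: voiced obstruents become voiceless word-finally. /b/ is underlying.
Hence 'flower' is /kub/ underlyingly.

/kub/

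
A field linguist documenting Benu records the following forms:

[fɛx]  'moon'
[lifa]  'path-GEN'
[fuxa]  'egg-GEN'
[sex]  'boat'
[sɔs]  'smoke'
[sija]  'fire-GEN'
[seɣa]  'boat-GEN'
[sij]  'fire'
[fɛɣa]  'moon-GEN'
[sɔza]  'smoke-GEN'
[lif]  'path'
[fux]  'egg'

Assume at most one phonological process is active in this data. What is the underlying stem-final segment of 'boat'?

/ɣ/

The root 'boat' surfaces as [sex] and [seɣa], with a stem-final [x] ~ [ɣ] alternation.
But 'egg' keeps [x] in both environments ([fux], [fuxa]), so there is no rule changing /x/ to [ɣ] before the GEN suffix.
Therefore /ɣ/ is basic and [x] is derived by word-final obstruent devoicing (voiced obstruents become voiceless word-finally).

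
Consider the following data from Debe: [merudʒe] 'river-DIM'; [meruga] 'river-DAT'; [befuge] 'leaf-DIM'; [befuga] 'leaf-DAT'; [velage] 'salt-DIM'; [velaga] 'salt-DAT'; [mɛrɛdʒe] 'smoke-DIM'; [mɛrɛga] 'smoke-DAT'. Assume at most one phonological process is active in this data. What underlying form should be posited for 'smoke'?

The root 'smoke' surfaces as [mɛrɛdʒe] and [mɛrɛga], with a stem-final [dʒ] ~ [g] alternation.
The stem 'leaf' ([befuge], [befuga]) shows [g] unchanged in both environments, so [g] cannot be basic with [dʒ] derived before the DIM suffix.
The alternation reflects depalatalization: palato-alveolar /dʒ/ becomes [g] when no front vowel follows. /dʒ/ is underlying.

/mɛrɛdʒ/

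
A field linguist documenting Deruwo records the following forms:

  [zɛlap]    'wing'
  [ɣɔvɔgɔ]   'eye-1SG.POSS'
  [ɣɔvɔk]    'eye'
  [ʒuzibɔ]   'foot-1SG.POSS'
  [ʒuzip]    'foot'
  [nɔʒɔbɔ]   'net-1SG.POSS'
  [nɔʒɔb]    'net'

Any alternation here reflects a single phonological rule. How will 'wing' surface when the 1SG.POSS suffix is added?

The root 'foot' surfaces as [ʒuzibɔ] and [ʒuzip], with a stem-final [b] ~ [p] alternation.
Compare 'net', with invariant [b] in [nɔʒɔbɔ] and [nɔʒɔb]: an analysis with underlying /b/ and a rule producing [p] in isolation would wrongly predict alternation here too.
The underlying segment must be /p/; voiceless stops become voiced between vowels, yielding [b] there.
The one attested form of 'wing', [zɛlap], shows underlying /zɛlap/. Applying the same rule between vowels gives [zɛlabɔ].

[zɛlabɔ]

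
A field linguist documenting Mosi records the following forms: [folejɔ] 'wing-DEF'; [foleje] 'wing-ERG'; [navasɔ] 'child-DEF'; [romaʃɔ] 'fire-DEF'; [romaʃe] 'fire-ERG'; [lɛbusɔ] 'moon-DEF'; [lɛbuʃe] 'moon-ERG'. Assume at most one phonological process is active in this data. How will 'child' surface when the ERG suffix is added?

[navaʃe]

The stem for 'moon' ends in [s] in [lɛbusɔ] but [ʃ] in [lɛbuʃe].
Compare 'fire', with invariant [ʃ] in [romaʃɔ] and [romaʃe]: an analysis with underlying /ʃ/ and a rule producing [s] before the DEF suffix would wrongly predict alternation here too.
Therefore /s/ is basic and [ʃ] is derived by palatalization before a front vowel (/s/ becomes palato-alveolar [ʃ] before a front vowel).
The one attested form of 'child', [navasɔ], shows underlying /navas/. Applying the same rule before a front vowel gives [navaʃe].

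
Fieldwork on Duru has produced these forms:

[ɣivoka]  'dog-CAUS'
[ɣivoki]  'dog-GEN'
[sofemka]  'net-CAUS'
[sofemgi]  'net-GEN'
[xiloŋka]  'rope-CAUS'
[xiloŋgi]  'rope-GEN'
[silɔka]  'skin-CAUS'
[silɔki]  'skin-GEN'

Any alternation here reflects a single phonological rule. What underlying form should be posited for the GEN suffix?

/-gi/

The GEN morpheme has two allomorphs, [-gi] and [-ki].
By contrast the CAUS suffix keeps its initial [k] throughout — that segment must be underlying.
So the underlying form is /-gi/, and voiced stops become voiceless after a vowel.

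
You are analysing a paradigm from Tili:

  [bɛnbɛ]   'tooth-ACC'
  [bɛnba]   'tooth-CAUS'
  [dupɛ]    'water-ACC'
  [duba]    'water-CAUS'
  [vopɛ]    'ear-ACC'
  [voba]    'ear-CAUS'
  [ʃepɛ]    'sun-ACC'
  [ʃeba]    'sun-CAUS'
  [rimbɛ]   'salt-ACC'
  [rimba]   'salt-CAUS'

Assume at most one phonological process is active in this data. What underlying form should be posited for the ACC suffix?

The ACC morpheme has two allomorphs, [-bɛ] and [-pɛ].
The CAUS suffix, which begins with [b], is invariant after every stem; so [b] is not altered by any rule here.
So the underlying form is /-pɛ/, and voiceless stops become voiced after a nasal.

/-pɛ/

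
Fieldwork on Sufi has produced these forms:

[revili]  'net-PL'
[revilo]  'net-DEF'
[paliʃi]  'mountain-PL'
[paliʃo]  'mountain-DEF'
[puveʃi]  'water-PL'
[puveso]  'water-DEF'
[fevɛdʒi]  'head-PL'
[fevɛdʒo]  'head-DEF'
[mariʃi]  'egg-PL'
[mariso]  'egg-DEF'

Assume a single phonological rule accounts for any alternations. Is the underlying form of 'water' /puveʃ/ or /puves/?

The root 'water' surfaces as [puveʃi] and [puveso], with a stem-final [ʃ] ~ [s] alternation.
If /ʃ/ were underlying and a rule turned it into [s] before the DEF suffix, 'mountain' would also alternate; but it has [ʃ] in both [paliʃi] and [paliʃo].
Therefore /s/ is basic and [ʃ] is derived by palatalization before a front vowel (/s/ becomes palato-alveolar [ʃ] before a front vowel).

/puves/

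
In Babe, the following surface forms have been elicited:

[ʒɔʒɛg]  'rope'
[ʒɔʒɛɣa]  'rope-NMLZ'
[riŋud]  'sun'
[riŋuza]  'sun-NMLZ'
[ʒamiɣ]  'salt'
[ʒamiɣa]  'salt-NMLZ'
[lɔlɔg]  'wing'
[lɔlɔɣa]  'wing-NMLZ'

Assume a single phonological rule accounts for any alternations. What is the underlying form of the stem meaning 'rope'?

/ʒɔʒɛg/

'rope' shows [g] ~ [ɣ] at the end of the stem ([ʒɔʒɛg] vs [ʒɔʒɛɣa]).
If /ɣ/ were underlying and a rule turned it into [g] in isolation, 'salt' would also alternate; but it has [ɣ] in both [ʒamiɣ] and [ʒamiɣa].
The underlying segment must be /g/; voiced stops become fricatives between vowels, yielding [ɣ] there.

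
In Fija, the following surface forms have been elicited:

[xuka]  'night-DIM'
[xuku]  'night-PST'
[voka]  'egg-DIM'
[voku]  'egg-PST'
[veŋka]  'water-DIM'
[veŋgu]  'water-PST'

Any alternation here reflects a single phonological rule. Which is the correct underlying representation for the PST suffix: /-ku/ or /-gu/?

/-gu/

The PST morpheme has two allomorphs, [-gu] and [-ku].
The DIM suffix, which begins with [k], is invariant after every stem; so [k] is not altered by any rule here.
The PST suffix is therefore /-gu/ underlyingly, with post-vocalic devoicing: voiced stops become voiceless after a vowel.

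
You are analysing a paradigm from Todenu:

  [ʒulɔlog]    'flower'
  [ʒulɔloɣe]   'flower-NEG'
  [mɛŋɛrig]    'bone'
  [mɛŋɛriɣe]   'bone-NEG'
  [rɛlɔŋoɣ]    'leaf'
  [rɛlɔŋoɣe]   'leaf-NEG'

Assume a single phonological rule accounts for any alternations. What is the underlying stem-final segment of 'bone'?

The root 'bone' surfaces as [mɛŋɛrig] and [mɛŋɛriɣe], with a stem-final [g] ~ [ɣ] alternation.
The stem 'leaf' ([rɛlɔŋoɣ], [rɛlɔŋoɣe]) shows [ɣ] unchanged in both environments, so [ɣ] cannot be basic with [g] derived in isolation.
The underlying segment must be /g/; voiced stops become fricatives between vowels, yielding [ɣ] there.

/g/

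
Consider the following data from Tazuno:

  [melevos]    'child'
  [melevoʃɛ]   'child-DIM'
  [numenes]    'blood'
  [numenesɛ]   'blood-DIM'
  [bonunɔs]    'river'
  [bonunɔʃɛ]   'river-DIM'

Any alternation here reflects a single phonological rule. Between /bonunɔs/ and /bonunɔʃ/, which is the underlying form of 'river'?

'river' shows [s] ~ [ʃ] at the end of the stem ([bonunɔs] vs [bonunɔʃɛ]).
But 'blood' keeps [s] in both environments ([numenes], [numenesɛ]), so there is no rule changing /s/ to [ʃ] before the DIM suffix.
Therefore /ʃ/ is basic and [s] is derived by depalatalization (palato-alveolar /ʃ/ becomes [s] when no front vowel follows).

/bonunɔʃ/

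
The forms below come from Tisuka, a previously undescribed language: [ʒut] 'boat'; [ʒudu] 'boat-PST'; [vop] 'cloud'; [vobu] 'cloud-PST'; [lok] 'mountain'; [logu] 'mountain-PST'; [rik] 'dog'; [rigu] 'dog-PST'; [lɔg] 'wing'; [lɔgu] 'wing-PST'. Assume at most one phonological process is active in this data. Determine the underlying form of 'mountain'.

/lok/

'mountain' shows [k] ~ [g] at the end of the stem ([lok] vs [logu]).
If /g/ were underlying and a rule turned it into [k] in isolation, 'wing' would also alternate; but it has [g] in both [lɔg] and [lɔgu].
Therefore /k/ is basic and [g] is derived by intervocalic voicing (voiceless stops become voiced between vowels).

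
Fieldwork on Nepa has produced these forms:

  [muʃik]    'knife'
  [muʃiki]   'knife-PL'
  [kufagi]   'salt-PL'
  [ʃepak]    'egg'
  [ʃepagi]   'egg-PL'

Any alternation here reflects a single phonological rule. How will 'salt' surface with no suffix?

[kufak]

'egg' shows [k] ~ [g] at the end of the stem ([ʃepak] vs [ʃepagi]).
If /k/ were underlying and a rule turned it into [g] before the PL suffix, 'knife' would also alternate; but it has [k] in both [muʃik] and [muʃiki].
So /g/ is underlying, and a rule of word-final obstruent devoicing — voiced obstruents become voiceless word-finally — gives [k].
The one attested form of 'salt', [kufagi], shows underlying /kufag/. Applying the same rule word-finally gives [kufak].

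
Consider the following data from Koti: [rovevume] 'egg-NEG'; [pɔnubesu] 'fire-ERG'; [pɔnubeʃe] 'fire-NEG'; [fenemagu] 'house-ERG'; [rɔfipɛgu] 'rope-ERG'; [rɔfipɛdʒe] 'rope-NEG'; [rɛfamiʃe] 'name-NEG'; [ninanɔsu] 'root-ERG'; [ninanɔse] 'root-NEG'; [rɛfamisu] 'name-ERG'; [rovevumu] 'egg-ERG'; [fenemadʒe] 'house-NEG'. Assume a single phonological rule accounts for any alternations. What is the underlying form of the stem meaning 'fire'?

The root 'fire' surfaces as [pɔnubeʃe] and [pɔnubesu], with a stem-final [ʃ] ~ [s] alternation.
Compare 'root', with invariant [s] in [ninanɔse] and [ninanɔsu]: an analysis with underlying /s/ and a rule producing [ʃ] before the NEG suffix would wrongly predict alternation here too.
The underlying segment must be /ʃ/; palato-alveolar /dʒ/ and /ʃ/ become [g] and [s] when no front vowel follows, yielding [s] there.
The underlying form of 'fire' is therefore /pɔnubeʃ/.

/pɔnubeʃ/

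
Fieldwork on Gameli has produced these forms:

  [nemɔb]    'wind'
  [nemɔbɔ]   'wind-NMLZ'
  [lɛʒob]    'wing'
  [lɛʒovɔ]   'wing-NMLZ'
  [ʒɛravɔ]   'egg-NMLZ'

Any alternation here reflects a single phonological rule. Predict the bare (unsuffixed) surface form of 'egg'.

The root 'wing' surfaces as [lɛʒob] and [lɛʒovɔ], with a stem-final [b] ~ [v] alternation.
Compare 'wind', with invariant [b] in [nemɔb] and [nemɔbɔ]: an analysis with underlying /b/ and a rule producing [v] before the NMLZ suffix would wrongly predict alternation here too.
The alternation reflects word-final hardening: voiced fricatives become stops word-finally. /v/ is underlying.
From [ʒɛravɔ] the stem 'egg' is /ʒɛrav/; word-finally this yields [ʒɛrab].

[ʒɛrab]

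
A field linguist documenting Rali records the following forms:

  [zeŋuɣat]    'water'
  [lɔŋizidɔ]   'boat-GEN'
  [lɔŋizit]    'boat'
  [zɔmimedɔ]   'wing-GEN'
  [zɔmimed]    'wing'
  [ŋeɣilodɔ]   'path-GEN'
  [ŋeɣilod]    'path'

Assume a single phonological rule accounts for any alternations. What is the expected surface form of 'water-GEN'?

[zeŋuɣadɔ]

The stem for 'boat' ends in [d] in [lɔŋizidɔ] but [t] in [lɔŋizit].
The stem 'wing' ([zɔmimedɔ], [zɔmimed]) shows [d] unchanged in both environments, so [d] cannot be basic with [t] derived in isolation.
The underlying segment must be /t/; voiceless stops become voiced between vowels, yielding [d] there.
From [zeŋuɣat] the stem 'water' is /zeŋuɣat/; between vowels this yields [zeŋuɣadɔ].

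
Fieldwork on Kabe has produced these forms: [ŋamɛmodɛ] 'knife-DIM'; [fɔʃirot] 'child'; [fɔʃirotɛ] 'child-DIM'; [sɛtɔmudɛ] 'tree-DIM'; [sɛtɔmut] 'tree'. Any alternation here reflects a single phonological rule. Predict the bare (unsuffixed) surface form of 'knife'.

[ŋamɛmot]

'tree' shows [t] ~ [d] at the end of the stem ([sɛtɔmut] vs [sɛtɔmudɛ]).
Compare 'child', with invariant [t] in [fɔʃirot] and [fɔʃirotɛ]: an analysis with underlying /t/ and a rule producing [d] before the DIM suffix would wrongly predict alternation here too.
The underlying segment must be /d/; voiced obstruents become voiceless word-finally, yielding [t] there.
From [ŋamɛmodɛ] the stem 'knife' is /ŋamɛmod/; word-finally this yields [ŋamɛmot].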